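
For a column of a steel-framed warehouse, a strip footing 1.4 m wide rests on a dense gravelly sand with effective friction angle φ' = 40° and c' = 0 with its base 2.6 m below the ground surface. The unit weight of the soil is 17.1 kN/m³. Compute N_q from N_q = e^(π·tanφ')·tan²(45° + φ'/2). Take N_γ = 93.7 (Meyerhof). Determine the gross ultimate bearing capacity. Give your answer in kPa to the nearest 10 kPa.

tan40° = 0.8391, so N_q = e^(π×0.8391)·tan²(65°) = 13.959 × 4.599 = 64.2.
Overburden at base level: q = 17.1 × 2.6 = 44.46 kPa.
Surcharge term q·N_q = 44.46 × 64.195 = 2854.1 kPa; self-weight term 0.5·γ·B·N_γ = 0.5 × 17.1 × 1.4 × 93.7 = 1121.6 kPa.
q_ult = 2854.1 + 1121.6 = 3975.7 kPa.

q_ult ≈ 3980 kPa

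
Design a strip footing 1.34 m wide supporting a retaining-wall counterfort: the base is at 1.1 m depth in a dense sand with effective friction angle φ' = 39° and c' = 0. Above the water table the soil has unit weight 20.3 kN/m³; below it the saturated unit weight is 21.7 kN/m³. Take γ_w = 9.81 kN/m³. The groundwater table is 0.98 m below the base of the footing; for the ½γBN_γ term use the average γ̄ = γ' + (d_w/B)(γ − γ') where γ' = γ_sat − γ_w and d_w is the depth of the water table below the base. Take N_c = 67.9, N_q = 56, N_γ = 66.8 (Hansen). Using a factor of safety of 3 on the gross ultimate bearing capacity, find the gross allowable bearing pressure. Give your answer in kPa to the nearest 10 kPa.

Effective surcharge at the founding depth q = γ·D_f = 20.3 × 1.1 = 22.33 kPa.
With d_w = 0.98 m < B, γ̄ = 11.89 + (0.98/1.34) × (20.3 − 11.89) = 18.041 kN/m³.
q_ult = q·N_q + 0.5·γ·B·N_γ
     = 22.33 × 56 + 0.5 × 18.041 × 1.34 × 66.8
     = 1250.5 + 807.42 = 2057.9 kPa.
q_all = 2057.9 / 3 = 685.97 kPa.

q_all ≈ 690 kPa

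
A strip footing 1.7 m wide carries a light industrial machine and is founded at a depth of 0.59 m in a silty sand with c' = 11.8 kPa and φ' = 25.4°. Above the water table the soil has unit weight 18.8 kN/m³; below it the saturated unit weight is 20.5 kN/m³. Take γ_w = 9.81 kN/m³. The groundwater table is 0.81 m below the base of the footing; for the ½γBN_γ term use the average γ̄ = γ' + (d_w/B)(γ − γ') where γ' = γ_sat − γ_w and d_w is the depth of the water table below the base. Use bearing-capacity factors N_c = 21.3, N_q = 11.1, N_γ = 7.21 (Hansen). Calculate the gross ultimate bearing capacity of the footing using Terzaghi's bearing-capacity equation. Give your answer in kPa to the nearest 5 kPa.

q_ult ≈ 465 kPa

q = γ·D_f = 18.8 × 0.59 = 11.092 kPa.
γ' = 10.69 kN/m³; averaging over the depth B below the base, γ̄ = γ' + (d_w/B)(γ − γ') = 14.554 kN/m³.
c·N_c = 11.8 × 21.3 = 251.34 kPa
q·N_q = 11.092 × 11.1 = 123.12 kPa
0.5·γ·B·N_γ = 0.5 × 14.554 × 1.7 × 7.21 = 89.195 kPa
q_ult = 251.34 + 123.12 + 89.195 = 463.66 kPa.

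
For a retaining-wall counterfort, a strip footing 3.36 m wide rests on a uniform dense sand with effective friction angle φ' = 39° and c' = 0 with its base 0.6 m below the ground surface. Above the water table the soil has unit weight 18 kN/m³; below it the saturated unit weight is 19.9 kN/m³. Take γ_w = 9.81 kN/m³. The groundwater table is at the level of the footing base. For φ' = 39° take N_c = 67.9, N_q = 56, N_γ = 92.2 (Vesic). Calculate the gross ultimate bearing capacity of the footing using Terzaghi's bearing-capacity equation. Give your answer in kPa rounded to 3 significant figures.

Overburden at base level: q = 18 × 0.6 = 10.8 kPa.
Below the base the soil is submerged, so the ½γBN_γ term uses γ' = 19.9 − 9.81 = 10.09 kN/m³.
Surcharge term q·N_q = 10.8 × 56 = 604.8 kPa; self-weight term 0.5·γ·B·N_γ = 0.5 × 10.09 × 3.36 × 92.2 = 1562.9 kPa.
q_ult = 604.8 + 1562.9 = 2167.7 kPa.

q_ult ≈ 2170 kPa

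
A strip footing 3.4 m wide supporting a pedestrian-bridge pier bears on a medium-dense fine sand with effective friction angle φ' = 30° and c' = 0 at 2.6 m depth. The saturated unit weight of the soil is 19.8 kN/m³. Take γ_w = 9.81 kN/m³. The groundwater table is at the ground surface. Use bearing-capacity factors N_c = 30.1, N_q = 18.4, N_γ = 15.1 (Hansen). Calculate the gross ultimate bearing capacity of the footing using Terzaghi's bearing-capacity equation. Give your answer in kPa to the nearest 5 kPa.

q_ult ≈ 735 kPa

Water table at ground surface, so effective unit weight γ' = 19.8 − 9.81 = 9.99 kN/m³ is used throughout; overburden q = 9.99 × 2.6 = 25.974 kPa; the same γ' applies in the ½γBN_γ term.
Surcharge term q·N_q = 25.974 × 18.4 = 477.92 kPa; self-weight term 0.5·γ·B·N_γ = 0.5 × 9.99 × 3.4 × 15.1 = 256.44 kPa.
q_ult = 477.92 + 256.44 = 734.36 kPa.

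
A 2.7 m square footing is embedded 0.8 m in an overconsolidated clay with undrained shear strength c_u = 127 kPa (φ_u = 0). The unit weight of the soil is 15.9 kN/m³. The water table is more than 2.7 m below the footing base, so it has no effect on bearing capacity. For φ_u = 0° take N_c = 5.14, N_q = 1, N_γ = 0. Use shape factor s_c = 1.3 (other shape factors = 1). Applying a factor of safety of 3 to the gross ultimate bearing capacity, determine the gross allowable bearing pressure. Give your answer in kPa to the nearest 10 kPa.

q_all ≈ 290 kPa

Overburden at base level: q = 15.9 × 0.8 = 12.72 kPa.
Cohesion term c·N_c·s_c = 127 × 5.14 × 1.3 = 848.61 kPa; surcharge term q·N_q = 12.72 × 1 = 12.72 kPa.
q_ult = 848.61 + 12.72 = 861.33 kPa.
q_all = q_ult / FS = 861.33 / 3 = 287.11 kPa.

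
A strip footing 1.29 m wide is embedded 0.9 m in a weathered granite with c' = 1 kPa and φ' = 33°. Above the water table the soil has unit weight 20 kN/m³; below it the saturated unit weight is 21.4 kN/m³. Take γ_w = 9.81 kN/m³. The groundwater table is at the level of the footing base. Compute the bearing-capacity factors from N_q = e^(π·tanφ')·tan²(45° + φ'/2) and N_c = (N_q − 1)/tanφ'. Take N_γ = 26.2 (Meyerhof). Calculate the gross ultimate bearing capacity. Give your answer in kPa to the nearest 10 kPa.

tan33° = 0.6494, so N_q = e^(π×0.6494)·tan²(61.5°) = 7.692 × 3.392 = 26.09.
N_c = (26.09 − 1)/tan33° = 38.64.
q = γ·D_f = 20 × 0.9 = 18 kPa.
For the ½γBN_γ term take γ' = 21.4 − 9.81 = 11.59 kN/m³ (soil below base is submerged).
c·N_c = 1 × 38.638 = 38.638 kPa
q·N_q = 18 × 26.092 = 469.66 kPa
0.5·γ·B·N_γ = 0.5 × 11.59 × 1.29 × 26.2 = 195.86 kPa
q_ult = 38.638 + 469.66 + 195.86 = 704.15 kPa.

q_ult ≈ 700 kPa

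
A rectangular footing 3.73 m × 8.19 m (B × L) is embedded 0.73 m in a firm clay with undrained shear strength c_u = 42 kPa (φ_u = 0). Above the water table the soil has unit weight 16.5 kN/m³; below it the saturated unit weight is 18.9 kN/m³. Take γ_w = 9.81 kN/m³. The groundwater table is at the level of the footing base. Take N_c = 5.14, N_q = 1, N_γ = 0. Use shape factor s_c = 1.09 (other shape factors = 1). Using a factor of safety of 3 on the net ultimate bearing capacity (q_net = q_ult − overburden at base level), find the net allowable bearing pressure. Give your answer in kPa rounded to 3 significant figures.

Overburden at base level: q = 16.5 × 0.73 = 12.045 kPa.
Cohesion term c·N_c·s_c = 42 × 5.14 × 1.09 = 235.31 kPa; surcharge term q·N_q = 12.045 × 1 = 12.045 kPa.
q_ult = 235.31 + 12.045 = 247.35 kPa.
q_net = 247.35 − 12.045 = 235.31 kPa.
q_all(net) = 235.31 / 3 = 78.436 kPa.

q_all(net) ≈ 78.4 kPa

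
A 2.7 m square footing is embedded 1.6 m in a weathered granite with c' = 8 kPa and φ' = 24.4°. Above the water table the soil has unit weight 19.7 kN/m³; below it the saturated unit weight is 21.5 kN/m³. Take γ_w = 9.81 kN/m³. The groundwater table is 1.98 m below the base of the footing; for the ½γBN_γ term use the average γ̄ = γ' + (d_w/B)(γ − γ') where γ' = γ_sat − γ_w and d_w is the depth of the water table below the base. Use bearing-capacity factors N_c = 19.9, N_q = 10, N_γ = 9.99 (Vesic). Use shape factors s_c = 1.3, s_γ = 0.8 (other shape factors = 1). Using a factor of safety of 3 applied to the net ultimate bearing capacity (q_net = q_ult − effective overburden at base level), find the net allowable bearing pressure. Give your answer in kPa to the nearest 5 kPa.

q_all(net) ≈ 225 kPa

Effective surcharge at the founding depth q = γ·D_f = 19.7 × 1.6 = 31.52 kPa.
With d_w = 1.98 m < B, γ̄ = 11.69 + (1.98/2.7) × (19.7 − 11.69) = 17.564 kN/m³.
q_ult = c·N_c·s_c + q·N_q + 0.5·γ·B·N_γ·s_γ
     = 8 × 19.9 × 1.3 + 31.52 × 10 + 0.5 × 17.564 × 2.7 × 9.99 × 0.8
     = 206.96 + 315.2 + 189.5 = 711.66 kPa.
Net ultimate: q_net = 711.66 − 31.52 = 680.14 kPa.
q_all(net) = 680.14 / 3 = 226.71 kPa.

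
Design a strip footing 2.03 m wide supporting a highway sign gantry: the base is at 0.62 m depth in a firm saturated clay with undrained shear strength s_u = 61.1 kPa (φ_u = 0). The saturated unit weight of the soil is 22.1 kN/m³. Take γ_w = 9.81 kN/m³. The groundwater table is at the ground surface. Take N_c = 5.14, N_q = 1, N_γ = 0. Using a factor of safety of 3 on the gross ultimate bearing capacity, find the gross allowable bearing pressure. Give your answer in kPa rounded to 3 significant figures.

q_all ≈ 107 kPa

γ' = 22.1 − 9.81 = 12.29 kN/m³ (submerged throughout). q = 12.29 × 0.62 = 7.6198 kPa.
c·N_c = 61.1 × 5.14 = 314.05 kPa
q·N_q = 7.6198 × 1 = 7.6198 kPa
q_ult = 314.05 + 7.6198 = 321.67 kPa.
q_all = 321.67 / 3 = 107.22 kPa.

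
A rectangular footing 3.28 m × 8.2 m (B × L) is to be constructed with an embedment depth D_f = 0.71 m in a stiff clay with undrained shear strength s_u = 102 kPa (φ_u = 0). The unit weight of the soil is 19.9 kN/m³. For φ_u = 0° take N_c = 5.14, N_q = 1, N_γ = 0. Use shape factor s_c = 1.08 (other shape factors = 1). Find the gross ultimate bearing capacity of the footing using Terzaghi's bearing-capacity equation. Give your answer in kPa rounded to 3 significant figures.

q_ult ≈ 580 kPa

Effective surcharge at the founding depth q = γ·D_f = 19.9 × 0.71 = 14.129 kPa.
q_ult = c·N_c·s_c + q·N_q
     = 102 × 5.14 × 1.08 + 14.129 × 1
     = 566.22 + 14.129 = 580.35 kPa.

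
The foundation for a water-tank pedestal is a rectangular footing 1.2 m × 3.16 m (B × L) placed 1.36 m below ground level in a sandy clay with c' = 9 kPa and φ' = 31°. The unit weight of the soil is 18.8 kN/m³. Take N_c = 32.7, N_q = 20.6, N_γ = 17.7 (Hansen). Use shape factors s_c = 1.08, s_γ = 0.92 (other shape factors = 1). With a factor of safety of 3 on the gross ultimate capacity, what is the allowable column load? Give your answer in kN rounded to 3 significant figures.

q = γ·D_f = 18.8 × 1.36 = 25.568 kPa.
c·N_c·s_c = 9 × 32.7 × 1.08 = 317.84 kPa
q·N_q = 25.568 × 20.6 = 526.7 kPa
0.5·γ·B·N_γ·s_γ = 0.5 × 18.8 × 1.2 × 17.7 × 0.92 = 183.68 kPa
q_ult = 317.84 + 526.7 + 183.68 = 1028.2 kPa.
Gross allowable pressure q_all = 1028.2 / 3 = 342.74 kPa.
Footing area = 3.792 m², so allowable column load = 342.74 × 3.792 = 1299.7 kN.

P_all ≈ 1300 kN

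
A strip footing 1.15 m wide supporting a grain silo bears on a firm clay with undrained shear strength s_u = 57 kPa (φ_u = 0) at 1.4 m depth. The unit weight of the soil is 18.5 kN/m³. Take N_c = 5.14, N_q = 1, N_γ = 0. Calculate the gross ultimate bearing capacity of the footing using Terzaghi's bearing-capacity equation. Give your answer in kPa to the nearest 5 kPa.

q_ult ≈ 320 kPa

q = γ·D_f = 18.5 × 1.4 = 25.9 kPa.
c·N_c = 57 × 5.14 = 292.98 kPa
q·N_q = 25.9 × 1 = 25.9 kPa
q_ult = 292.98 + 25.9 = 318.88 kPa.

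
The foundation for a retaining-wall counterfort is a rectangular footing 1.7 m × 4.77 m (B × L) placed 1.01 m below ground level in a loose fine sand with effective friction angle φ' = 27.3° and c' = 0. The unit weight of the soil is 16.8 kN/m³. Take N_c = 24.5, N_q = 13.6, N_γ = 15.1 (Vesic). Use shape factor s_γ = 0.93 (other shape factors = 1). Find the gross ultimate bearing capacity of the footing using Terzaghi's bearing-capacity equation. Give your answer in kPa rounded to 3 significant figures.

q_ult ≈ 431 kPa

Overburden at base level: q = 16.8 × 1.01 = 16.968 kPa.
Surcharge term q·N_q = 16.968 × 13.6 = 230.76 kPa; self-weight term 0.5·γ·B·N_γ·s_γ = 0.5 × 16.8 × 1.7 × 15.1 × 0.93 = 200.53 kPa.
q_ult = 230.76 + 200.53 = 431.3 kPa.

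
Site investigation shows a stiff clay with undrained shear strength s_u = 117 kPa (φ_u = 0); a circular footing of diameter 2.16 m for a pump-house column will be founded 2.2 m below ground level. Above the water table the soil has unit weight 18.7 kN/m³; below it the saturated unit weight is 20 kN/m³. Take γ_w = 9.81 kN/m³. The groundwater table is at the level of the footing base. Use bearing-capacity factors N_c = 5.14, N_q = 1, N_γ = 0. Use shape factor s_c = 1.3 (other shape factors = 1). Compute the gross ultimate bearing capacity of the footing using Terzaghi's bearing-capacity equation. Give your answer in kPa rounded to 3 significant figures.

Effective surcharge at the founding depth q = γ·D_f = 18.7 × 2.2 = 41.14 kPa.
q_ult = c·N_c·s_c + q·N_q
     = 117 × 5.14 × 1.3 + 41.14 × 1
     = 781.79 + 41.14 = 822.93 kPa.

q_ult ≈ 823 kPa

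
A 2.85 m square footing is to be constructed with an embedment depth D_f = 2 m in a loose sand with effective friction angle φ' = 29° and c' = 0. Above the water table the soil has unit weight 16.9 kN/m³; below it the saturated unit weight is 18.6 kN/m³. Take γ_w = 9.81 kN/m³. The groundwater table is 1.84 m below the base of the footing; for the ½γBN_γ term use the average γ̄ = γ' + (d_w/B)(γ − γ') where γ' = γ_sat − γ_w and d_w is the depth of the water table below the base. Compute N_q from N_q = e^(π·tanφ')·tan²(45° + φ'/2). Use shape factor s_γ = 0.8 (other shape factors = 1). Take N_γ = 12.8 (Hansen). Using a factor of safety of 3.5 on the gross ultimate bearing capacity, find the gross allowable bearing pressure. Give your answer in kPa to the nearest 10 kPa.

q_all ≈ 220 kPa

N_q = e^(π·tan29°)·tan²(59.5°) = 16.44.
q = γ·D_f = 16.9 × 2 = 33.8 kPa.
γ' = 8.79 kN/m³; averaging over the depth B below the base, γ̄ = γ' + (d_w/B)(γ − γ') = 14.026 kN/m³.
q·N_q = 33.8 × 16.443 = 555.78 kPa
0.5·γ·B·N_γ·s_γ = 0.5 × 14.026 × 2.85 × 12.8 × 0.8 = 204.67 kPa
q_ult = 555.78 + 204.67 = 760.45 kPa.
q_all = 760.45 / 3.5 = 217.27 kPa.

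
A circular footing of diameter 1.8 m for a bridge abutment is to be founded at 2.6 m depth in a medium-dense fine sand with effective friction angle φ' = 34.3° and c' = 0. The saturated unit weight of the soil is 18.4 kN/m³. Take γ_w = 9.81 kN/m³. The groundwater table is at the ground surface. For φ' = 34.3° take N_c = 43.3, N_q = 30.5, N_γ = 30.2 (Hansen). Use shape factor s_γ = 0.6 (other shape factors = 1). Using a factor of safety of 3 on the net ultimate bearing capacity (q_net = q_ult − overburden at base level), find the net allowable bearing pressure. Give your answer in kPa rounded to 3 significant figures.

q_all(net) ≈ 266 kPa

Water table at ground surface, so effective unit weight γ' = 18.4 − 9.81 = 8.59 kN/m³ is used throughout; overburden q = 8.59 × 2.6 = 22.334 kPa; the same γ' applies in the ½γBN_γ term.
Surcharge term q·N_q = 22.334 × 30.5 = 681.19 kPa; self-weight term 0.5·γ·B·N_γ·s_γ = 0.5 × 8.59 × 1.8 × 30.2 × 0.6 = 140.09 kPa.
q_ult = 681.19 + 140.09 = 821.27 kPa.
q_net = 821.27 − 22.334 = 798.94 kPa.
q_all(net) = 798.94 / 3 = 266.31 kPa.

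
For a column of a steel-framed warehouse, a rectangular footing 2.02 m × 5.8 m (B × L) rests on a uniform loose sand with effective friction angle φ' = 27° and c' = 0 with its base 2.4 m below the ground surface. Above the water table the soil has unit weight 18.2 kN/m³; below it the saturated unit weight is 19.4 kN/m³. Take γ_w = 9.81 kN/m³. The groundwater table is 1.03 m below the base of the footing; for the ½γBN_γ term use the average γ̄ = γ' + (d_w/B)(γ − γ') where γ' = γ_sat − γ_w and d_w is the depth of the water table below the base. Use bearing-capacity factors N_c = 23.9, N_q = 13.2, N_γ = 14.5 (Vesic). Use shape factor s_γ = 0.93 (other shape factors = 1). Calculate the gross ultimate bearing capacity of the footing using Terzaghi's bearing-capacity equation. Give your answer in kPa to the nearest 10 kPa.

Overburden at base level: q = 18.2 × 2.4 = 43.68 kPa.
The water table is 1.03 m below the base (< B = 2.02 m), so the ½γBN_γ term uses γ̄ = γ' + (d_w/B)(γ − γ') = 9.59 + (1.03/2.02)(18.2 − 9.59) = 13.98 kN/m³.
Surcharge term q·N_q = 43.68 × 13.2 = 576.58 kPa; self-weight term 0.5·γ·B·N_γ·s_γ = 0.5 × 13.98 × 2.02 × 14.5 × 0.93 = 190.41 kPa.
q_ult = 576.58 + 190.41 = 766.98 kPa.

q_ult ≈ 770 kPa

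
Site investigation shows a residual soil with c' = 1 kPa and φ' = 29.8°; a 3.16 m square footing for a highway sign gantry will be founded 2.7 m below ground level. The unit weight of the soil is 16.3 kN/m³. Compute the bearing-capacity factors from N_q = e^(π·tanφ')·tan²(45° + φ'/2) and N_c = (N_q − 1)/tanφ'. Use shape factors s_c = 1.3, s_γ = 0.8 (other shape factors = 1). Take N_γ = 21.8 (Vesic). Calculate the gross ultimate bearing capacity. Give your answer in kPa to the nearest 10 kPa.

q_ult ≈ 1280 kPa

tan29.8° = 0.5727, so N_q = e^(π×0.5727)·tan²(59.9°) = 6.045 × 2.976 = 17.99.
N_c = (17.99 − 1)/tan29.8° = 29.66.
q = γ·D_f = 16.3 × 2.7 = 44.01 kPa.
c·N_c·s_c = 1 × 29.665 × 1.3 = 38.564 kPa
q·N_q = 44.01 × 17.989 = 791.7 kPa
0.5·γ·B·N_γ·s_γ = 0.5 × 16.3 × 3.16 × 21.8 × 0.8 = 449.15 kPa
q_ult = 38.564 + 791.7 + 449.15 = 1279.4 kPa.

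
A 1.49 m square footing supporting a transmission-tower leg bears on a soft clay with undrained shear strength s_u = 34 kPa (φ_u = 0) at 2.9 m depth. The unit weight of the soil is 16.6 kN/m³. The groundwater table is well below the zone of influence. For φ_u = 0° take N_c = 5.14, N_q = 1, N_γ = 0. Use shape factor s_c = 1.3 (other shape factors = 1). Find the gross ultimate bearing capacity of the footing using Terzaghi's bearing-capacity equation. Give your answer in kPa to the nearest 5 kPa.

q = γ·D_f = 16.6 × 2.9 = 48.14 kPa.
c·N_c·s_c = 34 × 5.14 × 1.3 = 227.19 kPa
q·N_q = 48.14 × 1 = 48.14 kPa
q_ult = 227.19 + 48.14 = 275.33 kPa.

q_ult ≈ 275 kPa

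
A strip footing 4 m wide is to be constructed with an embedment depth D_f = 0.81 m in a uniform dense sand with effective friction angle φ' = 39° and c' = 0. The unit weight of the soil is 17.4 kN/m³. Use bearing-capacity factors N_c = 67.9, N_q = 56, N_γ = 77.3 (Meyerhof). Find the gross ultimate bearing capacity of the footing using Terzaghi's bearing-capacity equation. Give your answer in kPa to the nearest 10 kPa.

q_ult ≈ 3480 kPa

q = γ·D_f = 17.4 × 0.81 = 14.094 kPa.
q·N_q = 14.094 × 56 = 789.26 kPa
0.5·γ·B·N_γ = 0.5 × 17.4 × 4 × 77.3 = 2690 kPa
q_ult = 789.26 + 2690 = 3479.3 kPa.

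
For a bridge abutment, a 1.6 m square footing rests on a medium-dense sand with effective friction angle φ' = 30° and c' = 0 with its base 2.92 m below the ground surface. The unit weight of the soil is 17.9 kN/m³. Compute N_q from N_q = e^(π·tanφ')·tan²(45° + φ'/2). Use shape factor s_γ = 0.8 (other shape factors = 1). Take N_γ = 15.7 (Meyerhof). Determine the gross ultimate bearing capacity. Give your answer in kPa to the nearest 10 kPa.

q_ult ≈ 1140 kPa

tan30° = 0.5774, so N_q = e^(π×0.5774)·tan²(60°) = 6.134 × 3.0 = 18.4.
Effective surcharge at the founding depth q = γ·D_f = 17.9 × 2.92 = 52.268 kPa.
q_ult = q·N_q + 0.5·γ·B·N_γ·s_γ
     = 52.268 × 18.401 + 0.5 × 17.9 × 1.6 × 15.7 × 0.8
     = 961.79 + 179.86 = 1141.6 kPa.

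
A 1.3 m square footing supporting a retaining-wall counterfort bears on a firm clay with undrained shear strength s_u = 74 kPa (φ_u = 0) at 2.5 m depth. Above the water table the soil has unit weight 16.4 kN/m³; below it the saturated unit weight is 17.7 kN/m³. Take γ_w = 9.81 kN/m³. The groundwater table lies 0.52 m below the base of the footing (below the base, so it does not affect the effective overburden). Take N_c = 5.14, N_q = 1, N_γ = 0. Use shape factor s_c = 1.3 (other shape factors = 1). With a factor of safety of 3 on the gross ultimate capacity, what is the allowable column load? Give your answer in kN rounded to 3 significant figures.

q = γ·D_f = 16.4 × 2.5 = 41 kPa.
c·N_c·s_c = 74 × 5.14 × 1.3 = 494.47 kPa
q·N_q = 41 × 1 = 41 kPa
q_ult = 494.47 + 41 = 535.47 kPa.
Gross allowable pressure q_all = 535.47 / 3 = 178.49 kPa.
Footing area = 1.69 m², so allowable column load = 178.49 × 1.69 = 301.65 kN.

P_all ≈ 302 kN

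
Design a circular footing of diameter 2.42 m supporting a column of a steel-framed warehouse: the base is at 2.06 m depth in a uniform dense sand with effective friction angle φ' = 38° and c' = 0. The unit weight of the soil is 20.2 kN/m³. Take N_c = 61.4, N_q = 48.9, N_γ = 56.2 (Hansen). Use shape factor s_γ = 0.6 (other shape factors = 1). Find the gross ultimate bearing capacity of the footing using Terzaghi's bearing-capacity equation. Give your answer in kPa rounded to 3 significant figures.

Effective surcharge at the founding depth q = γ·D_f = 20.2 × 2.06 = 41.612 kPa.
q_ult = q·N_q + 0.5·γ·B·N_γ·s_γ
     = 41.612 × 48.9 + 0.5 × 20.2 × 2.42 × 56.2 × 0.6
     = 2034.8 + 824.18 = 2859 kPa.

q_ult ≈ 2860 kPa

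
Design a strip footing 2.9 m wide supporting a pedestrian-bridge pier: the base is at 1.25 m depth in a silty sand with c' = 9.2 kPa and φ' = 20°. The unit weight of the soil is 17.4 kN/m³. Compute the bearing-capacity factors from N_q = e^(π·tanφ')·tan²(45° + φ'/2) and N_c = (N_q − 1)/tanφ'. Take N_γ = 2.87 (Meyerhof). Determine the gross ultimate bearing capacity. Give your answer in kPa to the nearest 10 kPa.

q_ult ≈ 350 kPa

tan20° = 0.364, so N_q = e^(π×0.364)·tan²(55°) = 3.138 × 2.04 = 6.4.
N_c = (6.4 − 1)/tan20° = 14.83.
Overburden at base level: q = 17.4 × 1.25 = 21.75 kPa.
Cohesion term c·N_c = 9.2 × 14.835 = 136.48 kPa; surcharge term q·N_q = 21.75 × 6.3994 = 139.19 kPa; self-weight term 0.5·γ·B·N_γ = 0.5 × 17.4 × 2.9 × 2.87 = 72.41 kPa.
q_ult = 136.48 + 139.19 + 72.41 = 348.08 kPa.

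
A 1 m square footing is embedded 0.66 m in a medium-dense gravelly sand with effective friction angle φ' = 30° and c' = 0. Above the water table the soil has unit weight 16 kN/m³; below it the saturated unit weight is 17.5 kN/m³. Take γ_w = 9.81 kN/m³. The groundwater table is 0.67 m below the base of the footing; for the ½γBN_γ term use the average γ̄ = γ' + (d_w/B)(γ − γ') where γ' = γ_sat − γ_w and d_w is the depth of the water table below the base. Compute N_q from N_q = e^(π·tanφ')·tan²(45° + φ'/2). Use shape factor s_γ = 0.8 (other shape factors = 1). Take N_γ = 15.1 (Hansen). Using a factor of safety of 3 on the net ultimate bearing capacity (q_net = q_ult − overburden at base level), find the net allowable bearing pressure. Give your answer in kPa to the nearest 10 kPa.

q_all(net) ≈ 90 kPa

N_q = e^(π·tan30°)·tan²(60°) = 18.4.
Overburden at base level: q = 16 × 0.66 = 10.56 kPa.
The water table is 0.67 m below the base (< B = 1 m), so the ½γBN_γ term uses γ̄ = γ' + (d_w/B)(γ − γ') = 7.69 + (0.67/1)(16 − 7.69) = 13.258 kN/m³.
Surcharge term q·N_q = 10.56 × 18.401 = 194.32 kPa; self-weight term 0.5·γ·B·N_γ·s_γ = 0.5 × 13.258 × 1 × 15.1 × 0.8 = 80.077 kPa.
q_ult = 194.32 + 80.077 = 274.39 kPa.
q_net = 274.39 − 10.56 = 263.83 kPa.
q_all(net) = 263.83 / 3 = 87.944 kPa.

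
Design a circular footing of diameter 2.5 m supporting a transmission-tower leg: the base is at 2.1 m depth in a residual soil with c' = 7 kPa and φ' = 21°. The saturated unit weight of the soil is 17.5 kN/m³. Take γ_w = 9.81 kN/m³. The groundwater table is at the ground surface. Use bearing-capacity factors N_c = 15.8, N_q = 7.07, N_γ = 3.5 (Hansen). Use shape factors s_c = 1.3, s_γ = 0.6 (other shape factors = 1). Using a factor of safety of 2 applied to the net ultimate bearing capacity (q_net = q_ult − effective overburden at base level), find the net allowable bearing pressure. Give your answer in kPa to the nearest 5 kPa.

q_all(net) ≈ 130 kPa

With the water table at the surface the whole profile is submerged: γ' = 17.5 − 9.81 = 7.69 kN/m³, so q = γ'·D_f = 16.149 kPa; the same γ' applies in the ½γBN_γ term.
q_ult = c·N_c·s_c + q·N_q + 0.5·γ·B·N_γ·s_γ
     = 7 × 15.8 × 1.3 + 16.149 × 7.07 + 0.5 × 7.69 × 2.5 × 3.5 × 0.6
     = 143.78 + 114.17 + 20.186 = 278.14 kPa.
Net ultimate: q_net = 278.14 − 16.149 = 261.99 kPa.
q_all(net) = 261.99 / 2 = 131 kPa.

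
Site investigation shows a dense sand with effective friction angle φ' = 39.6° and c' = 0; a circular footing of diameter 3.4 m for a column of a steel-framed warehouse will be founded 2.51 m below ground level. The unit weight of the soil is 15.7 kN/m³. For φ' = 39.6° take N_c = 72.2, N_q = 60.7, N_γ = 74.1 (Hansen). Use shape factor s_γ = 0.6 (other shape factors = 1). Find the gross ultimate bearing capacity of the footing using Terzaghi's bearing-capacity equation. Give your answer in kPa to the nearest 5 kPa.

q = γ·D_f = 15.7 × 2.51 = 39.407 kPa.
q·N_q = 39.407 × 60.7 = 2392 kPa
0.5·γ·B·N_γ·s_γ = 0.5 × 15.7 × 3.4 × 74.1 × 0.6 = 1186.6 kPa
q_ult = 2392 + 1186.6 = 3578.6 kPa.

q_ult ≈ 3580 kPa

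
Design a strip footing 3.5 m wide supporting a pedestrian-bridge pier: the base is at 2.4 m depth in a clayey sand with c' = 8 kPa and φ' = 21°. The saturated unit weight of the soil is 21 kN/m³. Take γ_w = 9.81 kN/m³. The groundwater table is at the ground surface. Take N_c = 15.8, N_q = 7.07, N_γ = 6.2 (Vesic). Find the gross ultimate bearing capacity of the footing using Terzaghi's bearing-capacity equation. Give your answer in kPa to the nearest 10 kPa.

q_ult ≈ 440 kPa

γ' = 21 − 9.81 = 11.19 kN/m³ (submerged throughout). q = 11.19 × 2.4 = 26.856 kPa; the same γ' applies in the ½γBN_γ term.
c·N_c = 8 × 15.8 = 126.4 kPa
q·N_q = 26.856 × 7.07 = 189.87 kPa
0.5·γ·B·N_γ = 0.5 × 11.19 × 3.5 × 6.2 = 121.41 kPa
q_ult = 126.4 + 189.87 + 121.41 = 437.68 kPa.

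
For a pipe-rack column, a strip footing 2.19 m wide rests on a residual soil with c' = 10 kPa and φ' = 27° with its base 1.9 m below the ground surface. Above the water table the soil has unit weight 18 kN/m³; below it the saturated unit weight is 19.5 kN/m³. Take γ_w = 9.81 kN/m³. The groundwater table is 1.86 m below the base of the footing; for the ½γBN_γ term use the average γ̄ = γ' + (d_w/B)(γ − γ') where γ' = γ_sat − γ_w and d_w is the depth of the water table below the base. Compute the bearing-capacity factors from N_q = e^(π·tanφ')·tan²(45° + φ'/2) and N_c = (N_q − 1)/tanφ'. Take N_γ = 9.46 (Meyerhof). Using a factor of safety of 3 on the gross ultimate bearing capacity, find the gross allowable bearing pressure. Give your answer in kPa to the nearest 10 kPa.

q_all ≈ 290 kPa

N_q = e^(π·tan27°)·tan²(58.5°) = 13.2; N_c = (N_q − 1)/tanφ' = 23.94.
q = γ·D_f = 18 × 1.9 = 34.2 kPa.
γ' = 9.69 kN/m³; averaging over the depth B below the base, γ̄ = γ' + (d_w/B)(γ − γ') = 16.748 kN/m³.
c·N_c = 10 × 23.942 = 239.42 kPa
q·N_q = 34.2 × 13.199 = 451.41 kPa
0.5·γ·B·N_γ = 0.5 × 16.748 × 2.19 × 9.46 = 173.49 kPa
q_ult = 239.42 + 451.41 + 173.49 = 864.32 kPa.
q_all = 864.32 / 3 = 288.11 kPa.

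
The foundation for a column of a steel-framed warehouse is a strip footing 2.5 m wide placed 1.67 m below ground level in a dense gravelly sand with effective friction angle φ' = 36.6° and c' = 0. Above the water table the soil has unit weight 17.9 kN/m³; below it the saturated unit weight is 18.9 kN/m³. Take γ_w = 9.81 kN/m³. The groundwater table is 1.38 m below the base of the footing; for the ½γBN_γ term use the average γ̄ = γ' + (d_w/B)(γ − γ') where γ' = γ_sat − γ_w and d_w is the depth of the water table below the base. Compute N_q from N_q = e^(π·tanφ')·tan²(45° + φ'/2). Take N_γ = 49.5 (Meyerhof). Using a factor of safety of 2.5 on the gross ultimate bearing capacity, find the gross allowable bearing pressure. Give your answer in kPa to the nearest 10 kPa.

N_q = e^(π·tan36.6°)·tan²(63.3°) = 40.76.
Overburden at base level: q = 17.9 × 1.67 = 29.893 kPa.
The water table is 1.38 m below the base (< B = 2.5 m), so the ½γBN_γ term uses γ̄ = γ' + (d_w/B)(γ − γ') = 9.09 + (1.38/2.5)(17.9 − 9.09) = 13.953 kN/m³.
Surcharge term q·N_q = 29.893 × 40.76 = 1218.4 kPa; self-weight term 0.5·γ·B·N_γ = 0.5 × 13.953 × 2.5 × 49.5 = 863.35 kPa.
q_ult = 1218.4 + 863.35 = 2081.8 kPa.
q_all = 2081.8 / 2.5 = 832.71 kPa.

q_all ≈ 830 kPa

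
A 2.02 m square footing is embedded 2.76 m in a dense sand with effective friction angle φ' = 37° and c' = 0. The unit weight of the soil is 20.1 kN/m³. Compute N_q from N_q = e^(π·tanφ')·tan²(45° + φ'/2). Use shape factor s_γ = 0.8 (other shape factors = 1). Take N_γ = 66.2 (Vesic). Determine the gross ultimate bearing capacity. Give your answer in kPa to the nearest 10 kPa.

tan37° = 0.7536, so N_q = e^(π×0.7536)·tan²(63.5°) = 10.669 × 4.023 = 42.92.
q = γ·D_f = 20.1 × 2.76 = 55.476 kPa.
q·N_q = 55.476 × 42.92 = 2381 kPa
0.5·γ·B·N_γ·s_γ = 0.5 × 20.1 × 2.02 × 66.2 × 0.8 = 1075.1 kPa
q_ult = 2381 + 1075.1 = 3456.2 kPa.

q_ult ≈ 3460 kPa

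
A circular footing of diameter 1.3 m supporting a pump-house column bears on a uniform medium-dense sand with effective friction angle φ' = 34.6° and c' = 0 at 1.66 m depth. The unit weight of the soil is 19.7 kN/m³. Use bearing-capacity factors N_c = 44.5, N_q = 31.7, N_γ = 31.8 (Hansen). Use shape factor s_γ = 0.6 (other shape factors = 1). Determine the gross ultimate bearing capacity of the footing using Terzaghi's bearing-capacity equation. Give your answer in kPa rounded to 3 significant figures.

q_ult ≈ 1280 kPa

Effective surcharge at the founding depth q = γ·D_f = 19.7 × 1.66 = 32.702 kPa.
q_ult = q·N_q + 0.5·γ·B·N_γ·s_γ
     = 32.702 × 31.7 + 0.5 × 19.7 × 1.3 × 31.8 × 0.6
     = 1036.7 + 244.32 = 1281 kPa.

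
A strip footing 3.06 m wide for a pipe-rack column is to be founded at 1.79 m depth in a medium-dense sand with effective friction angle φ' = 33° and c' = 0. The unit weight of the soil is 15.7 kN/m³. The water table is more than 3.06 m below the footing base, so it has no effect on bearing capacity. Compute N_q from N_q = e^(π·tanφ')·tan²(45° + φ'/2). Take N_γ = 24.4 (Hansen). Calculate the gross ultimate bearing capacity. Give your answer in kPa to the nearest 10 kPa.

q_ult ≈ 1320 kPa

tan33° = 0.6494, so N_q = e^(π×0.6494)·tan²(61.5°) = 7.692 × 3.392 = 26.09.
Overburden at base level: q = 15.7 × 1.79 = 28.103 kPa.
Surcharge term q·N_q = 28.103 × 26.092 = 733.26 kPa; self-weight term 0.5·γ·B·N_γ = 0.5 × 15.7 × 3.06 × 24.4 = 586.11 kPa.
q_ult = 733.26 + 586.11 = 1319.4 kPa.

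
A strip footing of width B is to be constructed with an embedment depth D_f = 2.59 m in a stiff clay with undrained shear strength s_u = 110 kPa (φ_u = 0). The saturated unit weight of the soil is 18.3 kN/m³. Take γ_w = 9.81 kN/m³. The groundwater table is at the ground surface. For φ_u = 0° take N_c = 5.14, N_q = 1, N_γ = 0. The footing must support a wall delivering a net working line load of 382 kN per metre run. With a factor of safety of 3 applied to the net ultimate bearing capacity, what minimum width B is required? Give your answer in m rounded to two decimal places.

γ' = 18.3 − 9.81 = 8.49 kN/m³ (submerged throughout). q = 8.49 × 2.59 = 21.989 kPa.
c·N_c = 110 × 5.14 = 565.4 kPa
q·N_q = 21.989 × 1 = 21.989 kPa
q_ult = 565.4 + 21.989 = 587.39 kPa.
For φ = 0 the ½γBN_γ term vanishes, so q_ult is independent of B. q_net = 587.39 − 21.989 = 565.4 kPa; q_all(net) = 565.4/3 = 188.47 kPa.
Required width B = w / q_all(net) = 382 / 188.47 = 2.027 m.

B = 2.03 m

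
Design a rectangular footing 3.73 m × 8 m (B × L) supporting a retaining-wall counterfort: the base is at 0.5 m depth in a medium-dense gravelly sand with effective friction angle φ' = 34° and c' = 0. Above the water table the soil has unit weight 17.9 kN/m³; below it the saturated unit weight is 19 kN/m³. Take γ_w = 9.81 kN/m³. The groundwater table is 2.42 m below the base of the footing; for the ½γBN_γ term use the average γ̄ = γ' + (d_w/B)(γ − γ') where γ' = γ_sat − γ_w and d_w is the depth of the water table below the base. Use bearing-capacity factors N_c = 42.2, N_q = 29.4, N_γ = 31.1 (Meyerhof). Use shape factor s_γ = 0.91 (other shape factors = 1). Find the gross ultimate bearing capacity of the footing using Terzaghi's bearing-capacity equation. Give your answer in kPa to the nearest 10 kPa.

Effective surcharge at the founding depth q = γ·D_f = 17.9 × 0.5 = 8.95 kPa.
With d_w = 2.42 m < B, γ̄ = 9.19 + (2.42/3.73) × (17.9 − 9.19) = 14.841 kN/m³.
q_ult = q·N_q + 0.5·γ·B·N_γ·s_γ
     = 8.95 × 29.4 + 0.5 × 14.841 × 3.73 × 31.1 × 0.91
     = 263.13 + 783.33 = 1046.5 kPa.

q_ult ≈ 1050 kPa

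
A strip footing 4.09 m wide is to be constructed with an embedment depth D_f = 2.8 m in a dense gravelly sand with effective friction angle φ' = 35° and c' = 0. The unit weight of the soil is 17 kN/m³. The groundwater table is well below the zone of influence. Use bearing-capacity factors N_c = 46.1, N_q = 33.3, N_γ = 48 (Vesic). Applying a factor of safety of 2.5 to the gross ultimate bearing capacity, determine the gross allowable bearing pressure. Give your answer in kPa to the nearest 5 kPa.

q_all ≈ 1300 kPa

Effective surcharge at the founding depth q = γ·D_f = 17 × 2.8 = 47.6 kPa.
q_ult = q·N_q + 0.5·γ·B·N_γ
     = 47.6 × 33.3 + 0.5 × 17 × 4.09 × 48
     = 1585.1 + 1668.7 = 3253.8 kPa.
q_all = q_ult / FS = 3253.8 / 2.5 = 1301.5 kPa.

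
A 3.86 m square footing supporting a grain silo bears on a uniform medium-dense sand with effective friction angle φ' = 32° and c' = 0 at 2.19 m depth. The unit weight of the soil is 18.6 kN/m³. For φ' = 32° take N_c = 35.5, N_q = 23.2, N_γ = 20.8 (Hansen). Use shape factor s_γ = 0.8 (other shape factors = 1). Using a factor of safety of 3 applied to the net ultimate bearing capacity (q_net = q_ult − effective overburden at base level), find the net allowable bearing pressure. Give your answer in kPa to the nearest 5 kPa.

q = γ·D_f = 18.6 × 2.19 = 40.734 kPa.
q·N_q = 40.734 × 23.2 = 945.03 kPa
0.5·γ·B·N_γ·s_γ = 0.5 × 18.6 × 3.86 × 20.8 × 0.8 = 597.34 kPa
q_ult = 945.03 + 597.34 = 1542.4 kPa.
Net ultimate: q_net = 1542.4 − 40.734 = 1501.6 kPa.
q_all(net) = 1501.6 / 3 = 500.55 kPa.

q_all(net) ≈ 500 kPa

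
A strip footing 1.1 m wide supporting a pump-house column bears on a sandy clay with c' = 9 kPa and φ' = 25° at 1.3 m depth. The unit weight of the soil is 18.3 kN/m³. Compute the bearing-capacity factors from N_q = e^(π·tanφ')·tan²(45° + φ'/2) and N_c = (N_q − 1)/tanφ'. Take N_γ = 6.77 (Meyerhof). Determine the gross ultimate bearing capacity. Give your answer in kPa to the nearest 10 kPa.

q_ult ≈ 510 kPa

tan25° = 0.4663, so N_q = e^(π×0.4663)·tan²(57.5°) = 4.327 × 2.464 = 10.66.
N_c = (10.66 − 1)/tan25° = 20.72.
Effective surcharge at the founding depth q = γ·D_f = 18.3 × 1.3 = 23.79 kPa.
q_ult = c·N_c + q·N_q + 0.5·γ·B·N_γ
     = 9 × 20.721 + 23.79 × 10.662 + 0.5 × 18.3 × 1.1 × 6.77
     = 186.48 + 253.65 + 68.14 = 508.28 kPa.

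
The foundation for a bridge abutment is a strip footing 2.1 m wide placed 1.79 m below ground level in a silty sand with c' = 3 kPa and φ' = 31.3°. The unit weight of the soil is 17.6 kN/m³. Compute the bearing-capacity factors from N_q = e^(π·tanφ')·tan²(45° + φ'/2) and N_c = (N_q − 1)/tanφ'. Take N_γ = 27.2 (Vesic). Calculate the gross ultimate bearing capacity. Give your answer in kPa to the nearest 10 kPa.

tan31.3° = 0.608, so N_q = e^(π×0.608)·tan²(60.65°) = 6.754 × 3.162 = 21.36.
N_c = (21.36 − 1)/tan31.3° = 33.48.
q = γ·D_f = 17.6 × 1.79 = 31.504 kPa.
c·N_c = 3 × 33.485 = 100.45 kPa
q·N_q = 31.504 × 21.359 = 672.9 kPa
0.5·γ·B·N_γ = 0.5 × 17.6 × 2.1 × 27.2 = 502.66 kPa
q_ult = 100.45 + 672.9 + 502.66 = 1276 kPa.

q_ult ≈ 1280 kPa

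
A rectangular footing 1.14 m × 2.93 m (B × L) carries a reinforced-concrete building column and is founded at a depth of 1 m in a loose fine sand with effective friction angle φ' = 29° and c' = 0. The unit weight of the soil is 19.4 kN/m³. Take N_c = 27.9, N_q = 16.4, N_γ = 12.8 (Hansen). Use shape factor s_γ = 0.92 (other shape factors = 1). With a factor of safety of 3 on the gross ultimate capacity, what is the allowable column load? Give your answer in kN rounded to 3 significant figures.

q = γ·D_f = 19.4 × 1 = 19.4 kPa.
q·N_q = 19.4 × 16.4 = 318.16 kPa
0.5·γ·B·N_γ·s_γ = 0.5 × 19.4 × 1.14 × 12.8 × 0.92 = 130.22 kPa
q_ult = 318.16 + 130.22 = 448.38 kPa.
Gross allowable pressure q_all = 448.38 / 3 = 149.46 kPa.
Footing area = 3.3402 m², so allowable column load = 149.46 × 3.3402 = 499.23 kN.

P_all ≈ 499 kN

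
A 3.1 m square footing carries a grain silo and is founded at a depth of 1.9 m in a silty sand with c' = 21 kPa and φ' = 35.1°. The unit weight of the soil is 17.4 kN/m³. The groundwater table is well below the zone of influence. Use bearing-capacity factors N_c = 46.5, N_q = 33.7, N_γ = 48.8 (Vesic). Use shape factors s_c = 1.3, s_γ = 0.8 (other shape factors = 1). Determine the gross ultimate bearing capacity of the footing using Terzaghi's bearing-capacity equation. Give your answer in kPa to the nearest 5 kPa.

q_ult ≈ 3435 kPa

q = γ·D_f = 17.4 × 1.9 = 33.06 kPa.
c·N_c·s_c = 21 × 46.5 × 1.3 = 1269.5 kPa
q·N_q = 33.06 × 33.7 = 1114.1 kPa
0.5·γ·B·N_γ·s_γ = 0.5 × 17.4 × 3.1 × 48.8 × 0.8 = 1052.9 kPa
q_ult = 1269.5 + 1114.1 + 1052.9 = 3436.5 kPa.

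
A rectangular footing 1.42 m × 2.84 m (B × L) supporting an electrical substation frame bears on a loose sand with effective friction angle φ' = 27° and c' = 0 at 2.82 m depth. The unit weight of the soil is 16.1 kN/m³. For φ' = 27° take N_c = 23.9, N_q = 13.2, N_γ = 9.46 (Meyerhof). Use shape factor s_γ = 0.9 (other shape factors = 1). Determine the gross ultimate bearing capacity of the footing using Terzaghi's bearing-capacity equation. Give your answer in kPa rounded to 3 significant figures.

q = γ·D_f = 16.1 × 2.82 = 45.402 kPa.
q·N_q = 45.402 × 13.2 = 599.31 kPa
0.5·γ·B·N_γ·s_γ = 0.5 × 16.1 × 1.42 × 9.46 × 0.9 = 97.324 kPa
q_ult = 599.31 + 97.324 = 696.63 kPa.

q_ult ≈ 697 kPa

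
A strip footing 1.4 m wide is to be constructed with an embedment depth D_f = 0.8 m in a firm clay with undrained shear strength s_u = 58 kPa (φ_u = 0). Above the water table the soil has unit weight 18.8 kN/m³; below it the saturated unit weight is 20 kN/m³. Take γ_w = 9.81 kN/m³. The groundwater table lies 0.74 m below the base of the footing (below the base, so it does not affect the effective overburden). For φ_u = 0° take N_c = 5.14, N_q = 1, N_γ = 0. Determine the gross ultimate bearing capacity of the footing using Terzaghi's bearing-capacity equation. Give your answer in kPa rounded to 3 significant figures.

q_ult ≈ 313 kPa

q = γ·D_f = 18.8 × 0.8 = 15.04 kPa.
c·N_c = 58 × 5.14 = 298.12 kPa
q·N_q = 15.04 × 1 = 15.04 kPa
q_ult = 298.12 + 15.04 = 313.16 kPa.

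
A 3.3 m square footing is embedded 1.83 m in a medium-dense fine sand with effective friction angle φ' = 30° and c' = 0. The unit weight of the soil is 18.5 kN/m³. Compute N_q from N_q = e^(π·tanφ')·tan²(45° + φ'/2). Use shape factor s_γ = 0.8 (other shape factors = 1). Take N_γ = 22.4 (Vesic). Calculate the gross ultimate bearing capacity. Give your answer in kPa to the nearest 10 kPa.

tan30° = 0.5774, so N_q = e^(π×0.5774)·tan²(60°) = 6.134 × 3.0 = 18.4.
q = γ·D_f = 18.5 × 1.83 = 33.855 kPa.
q·N_q = 33.855 × 18.401 = 622.97 kPa
0.5·γ·B·N_γ·s_γ = 0.5 × 18.5 × 3.3 × 22.4 × 0.8 = 547.01 kPa
q_ult = 622.97 + 547.01 = 1170 kPa.

q_ult ≈ 1170 kPa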